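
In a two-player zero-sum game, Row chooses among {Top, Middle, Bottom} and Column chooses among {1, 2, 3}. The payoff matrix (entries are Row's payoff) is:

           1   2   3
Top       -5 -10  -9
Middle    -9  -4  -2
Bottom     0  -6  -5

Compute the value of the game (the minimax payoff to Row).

Row minima: Top → -10, Middle → -9, Bottom → -6; maximin = -6.
Column maxima: 1 → 0, 2 → -4, 3 → -2; minimax = -4.
-6 ≠ -4, so there is no saddle point; optimal play is mixed.
Top is strictly dominated by Bottom, so Row never plays it.
3 is strictly dominated by 2 (it gives Row strictly more in every row), so Column never plays it.
On the remaining 2×2 (Middle, Bottom vs 1, 2):
Let Row play Middle with probability p. Expected payoff against 1: (-9)p + 0(1−p) = −9p; against 2: (-4)p + (-6)(1−p) = 2p − 6.
Setting these equal: −9p = 2p − 6 ⇒ −11p = -6 ⇒ p = 6/11, and the value is (-9)·(6/11) = -54/11.
For Column: with q = P(1), equating Middle's and Bottom's payoffs gives −5q − 4 = 6q − 6 ⇒ q = 2/11.

-54/11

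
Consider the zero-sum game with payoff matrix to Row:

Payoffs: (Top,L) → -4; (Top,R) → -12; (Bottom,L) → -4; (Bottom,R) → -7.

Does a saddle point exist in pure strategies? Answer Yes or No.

Row minima: Top → -12, Bottom → -7; maximin = -7.
Column maxima: L → -4, R → -7; minimax = -7.
maximin = minimax = -7, so a saddle point exists.

Yes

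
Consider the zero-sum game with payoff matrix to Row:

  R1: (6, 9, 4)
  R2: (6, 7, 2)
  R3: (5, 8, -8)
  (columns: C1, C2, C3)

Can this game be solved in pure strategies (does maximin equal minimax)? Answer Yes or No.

Yes

Row minima: R1 → 4, R2 → 2, R3 → -8; maximin = 4.
Column maxima: C1 → 6, C2 → 9, C3 → 4; minimax = 4.
maximin = minimax = 4, so a saddle point exists.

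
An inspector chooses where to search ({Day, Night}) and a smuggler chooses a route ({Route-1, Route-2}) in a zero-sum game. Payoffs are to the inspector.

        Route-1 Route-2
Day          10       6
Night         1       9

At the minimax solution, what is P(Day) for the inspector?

2/3

Row minima: Day → 6, Night → 1; maximin = 6.
Column maxima: Route-1 → 10, Route-2 → 9; minimax = 9.
6 ≠ 9, so there is no saddle point; optimal play is mixed.
Let the inspector play Day with probability p. Expected payoff against Route-1: 10p + 1(1−p) = 9p + 1; against Route-2: 6p + 9(1−p) = −3p + 9.
Setting these equal: 9p + 1 = −3p + 9 ⇒ 12p = 8 ⇒ p = 2/3, and the value is (9)·(2/3) + 1 = 7.
For the smuggler: with q = P(Route-1), equating Day's and Night's payoffs gives 4q + 6 = −8q + 9 ⇒ q = 1/4.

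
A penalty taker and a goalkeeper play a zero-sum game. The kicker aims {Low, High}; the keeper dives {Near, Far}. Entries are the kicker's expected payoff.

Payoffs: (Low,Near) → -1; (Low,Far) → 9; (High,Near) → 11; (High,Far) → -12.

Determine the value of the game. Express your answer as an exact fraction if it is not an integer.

Row minima: Low → -1, High → -12; maximin = -1.
Column maxima: Near → 11, Far → 9; minimax = 9.
-1 ≠ 9, so there is no saddle point; optimal play is mixed.
Let the kicker play Low with probability p. Expected payoff against Near: (-1)p + 11(1−p) = −12p + 11; against Far: 9p + (-12)(1−p) = 21p − 12.
Setting these equal: −12p + 11 = 21p − 12 ⇒ −33p = -23 ⇒ p = 23/33, and the value is (-12)·(23/33) + 11 = 29/11.
For the keeper: with q = P(Near), equating Low's and High's payoffs gives −10q + 9 = 23q − 12 ⇒ q = 7/11.

29/11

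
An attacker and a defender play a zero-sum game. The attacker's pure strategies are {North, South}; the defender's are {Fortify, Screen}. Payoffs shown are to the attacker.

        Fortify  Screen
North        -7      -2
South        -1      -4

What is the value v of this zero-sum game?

Row minima: North → -7, South → -4; maximin = -4.
Column maxima: Fortify → -1, Screen → -2; minimax = -2.
-4 ≠ -2, so there is no saddle point; optimal play is mixed.
Let the attacker play North with probability p. Expected payoff against Fortify: (-7)p + (-1)(1−p) = −6p − 1; against Screen: (-2)p + (-4)(1−p) = 2p − 4.
Setting these equal: −6p − 1 = 2p − 4 ⇒ −8p = -3 ⇒ p = 3/8, and the value is (-6)·(3/8) − 1 = -13/4.
For the defender: with q = P(Fortify), equating North's and South's payoffs gives −5q − 2 = 3q − 4 ⇒ q = 1/4.

-13/4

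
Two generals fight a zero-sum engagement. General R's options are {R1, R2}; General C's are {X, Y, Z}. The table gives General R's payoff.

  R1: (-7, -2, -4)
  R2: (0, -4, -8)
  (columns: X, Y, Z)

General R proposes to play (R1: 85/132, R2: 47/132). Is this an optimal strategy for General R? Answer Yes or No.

Against X this mix gives (85/132)·(-7) + (47/132)·0 = -595/132.
Against Y this mix gives (85/132)·(-2) + (47/132)·(-4) = -179/66.
Against Z this mix gives (85/132)·(-4) + (47/132)·(-8) = -179/33.
General C will play Z, holding General R to -179/33. Shifting weight toward the row that does better against Z would raise this floor (the equalizing mix achieves -56/11 against both Z and X), so the proposed strategy is not optimal.

No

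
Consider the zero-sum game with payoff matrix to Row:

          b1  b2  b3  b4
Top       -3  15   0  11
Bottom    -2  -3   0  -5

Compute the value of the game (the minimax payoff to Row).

Row minima: Top → -3, Bottom → -5; maximin = -3.
Column maxima: b1 → -2, b2 → 15, b3 → 0, b4 → 11; minimax = -2.
-3 ≠ -2, so there is no saddle point; optimal play is mixed.
b2 is strictly dominated by b4 (it gives Row strictly more in every row), so Column never plays it.
b3 is strictly dominated by b1 (it gives Row strictly more in every row), so Column never plays it.
On the remaining 2×2 (Top, Bottom vs b1, b4):
Let Row play Top with probability p. Expected payoff against b1: (-3)p + (-2)(1−p) = −p − 2; against b4: 11p + (-5)(1−p) = 16p − 5.
Setting these equal: −p − 2 = 16p − 5 ⇒ −17p = -3 ⇒ p = 3/17, and the value is (-1)·(3/17) − 2 = -37/17.
For Column: with q = P(b1), equating Top's and Bottom's payoffs gives −14q + 11 = 3q − 5 ⇒ q = 16/17.

-37/17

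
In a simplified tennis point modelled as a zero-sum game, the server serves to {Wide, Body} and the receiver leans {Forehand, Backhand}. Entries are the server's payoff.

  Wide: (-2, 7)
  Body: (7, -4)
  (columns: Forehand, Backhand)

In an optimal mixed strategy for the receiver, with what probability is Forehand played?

11/20

Row minima: Wide → -2, Body → -4; maximin = -2.
Column maxima: Forehand → 7, Backhand → 7; minimax = 7.
-2 ≠ 7, so there is no saddle point; optimal play is mixed.
Let the server play Wide with probability p. Expected payoff against Forehand: (-2)p + 7(1−p) = −9p + 7; against Backhand: 7p + (-4)(1−p) = 11p − 4.
Setting these equal: −9p + 7 = 11p − 4 ⇒ −20p = -11 ⇒ p = 11/20, and the value is (-9)·(11/20) + 7 = 41/20.
For the receiver: with q = P(Forehand), equating Wide's and Body's payoffs gives −9q + 7 = 11q − 4 ⇒ q = 11/20.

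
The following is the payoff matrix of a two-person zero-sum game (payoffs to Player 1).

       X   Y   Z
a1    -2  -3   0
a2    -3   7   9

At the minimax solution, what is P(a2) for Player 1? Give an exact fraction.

Row minima: a1 → -3, a2 → -3; maximin = -3.
Column maxima: X → -2, Y → 7, Z → 9; minimax = -2.
-3 ≠ -2, so there is no saddle point; optimal play is mixed.
Z is strictly dominated by X (it gives Player 1 strictly more in every row), so Player 2 never plays it.
On the remaining 2×2 (a1, a2 vs X, Y):
Let Player 1 play a1 with probability p. Expected payoff against X: (-2)p + (-3)(1−p) = p − 3; against Y: (-3)p + 7(1−p) = −10p + 7.
Setting these equal: p − 3 = −10p + 7 ⇒ 11p = 10 ⇒ p = 10/11, and the value is (1)·(10/11) − 3 = -23/11.
For Player 2: with q = P(X), equating a1's and a2's payoffs gives q − 3 = −10q + 7 ⇒ q = 10/11.

1/11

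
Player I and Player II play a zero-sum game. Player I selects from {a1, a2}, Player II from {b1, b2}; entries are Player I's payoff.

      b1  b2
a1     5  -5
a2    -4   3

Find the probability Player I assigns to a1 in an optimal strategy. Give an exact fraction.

7/17

Row minima: a1 → -5, a2 → -4; maximin = -4.
Column maxima: b1 → 5, b2 → 3; minimax = 3.
-4 ≠ 3, so there is no saddle point; optimal play is mixed.
Let Player I play a1 with probability p. Expected payoff against b1: 5p + (-4)(1−p) = 9p − 4; against b2: (-5)p + 3(1−p) = −8p + 3.
Setting these equal: 9p − 4 = −8p + 3 ⇒ 17p = 7 ⇒ p = 7/17, and the value is (9)·(7/17) − 4 = -5/17.
For Player II: with q = P(b1), equating a1's and a2's payoffs gives 10q − 5 = −7q + 3 ⇒ q = 8/17.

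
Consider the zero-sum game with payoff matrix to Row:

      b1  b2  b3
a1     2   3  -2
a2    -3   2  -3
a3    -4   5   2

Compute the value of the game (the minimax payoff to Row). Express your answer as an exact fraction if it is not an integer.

-2/5

Row minima: a1 → -2, a2 → -3, a3 → -4; maximin = -2.
Column maxima: b1 → 2, b2 → 5, b3 → 2; minimax = 2.
-2 ≠ 2, so there is no saddle point; optimal play is mixed.
a2 is strictly dominated by a1, so Row never plays it.
b2 is strictly dominated by b1 (it gives Row strictly more in every row), so Column never plays it.
On the remaining 2×2 (a1, a3 vs b1, b3):
Let Row play a1 with probability p. Expected payoff against b1: 2p + (-4)(1−p) = 6p − 4; against b3: (-2)p + 2(1−p) = −4p + 2.
Setting these equal: 6p − 4 = −4p + 2 ⇒ 10p = 6 ⇒ p = 3/5, and the value is (6)·(3/5) − 4 = -2/5.
For Column: with q = P(b1), equating a1's and a3's payoffs gives 4q − 2 = −6q + 2 ⇒ q = 2/5.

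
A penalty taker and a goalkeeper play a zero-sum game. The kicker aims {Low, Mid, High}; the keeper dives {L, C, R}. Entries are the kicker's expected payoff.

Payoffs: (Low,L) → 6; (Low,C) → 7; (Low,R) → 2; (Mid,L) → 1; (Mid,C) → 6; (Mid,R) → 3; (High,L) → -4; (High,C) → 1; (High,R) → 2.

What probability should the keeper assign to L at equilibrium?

1/6

Row minima: Low → 2, Mid → 1, High → -4; maximin = 2.
Column maxima: L → 6, C → 7, R → 3; minimax = 3.
2 ≠ 3, so there is no saddle point; optimal play is mixed.
High is strictly dominated by Mid, so the kicker never plays it.
C is strictly dominated by L (it gives the kicker strictly more in every row), so the keeper never plays it.
On the remaining 2×2 (Low, Mid vs L, R):
Let the kicker play Low with probability p. Expected payoff against L: 6p + 1(1−p) = 5p + 1; against R: 2p + 3(1−p) = −p + 3.
Setting these equal: 5p + 1 = −p + 3 ⇒ 6p = 2 ⇒ p = 1/3, and the value is (5)·(1/3) + 1 = 8/3.
For the keeper: with q = P(L), equating Low's and Mid's payoffs gives 4q + 2 = −2q + 3 ⇒ q = 1/6.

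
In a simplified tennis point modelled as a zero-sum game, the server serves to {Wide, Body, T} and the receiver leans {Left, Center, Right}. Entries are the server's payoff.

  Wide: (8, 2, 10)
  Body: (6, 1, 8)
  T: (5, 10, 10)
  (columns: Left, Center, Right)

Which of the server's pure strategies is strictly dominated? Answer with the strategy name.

Body

Wide gives a strictly higher payoff than Body against every column: 8 > 6, 2 > 1, 10 > 8.
So Body is strictly dominated and the server never plays it.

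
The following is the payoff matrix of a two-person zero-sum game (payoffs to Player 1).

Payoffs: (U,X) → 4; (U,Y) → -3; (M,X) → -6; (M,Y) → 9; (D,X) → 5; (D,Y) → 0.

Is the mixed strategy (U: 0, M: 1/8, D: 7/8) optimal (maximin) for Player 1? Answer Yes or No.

Against X this mix gives (1/8)·(-6) + (7/8)·5 = 29/8.
Against Y this mix gives (1/8)·9 + (7/8)·0 = 9/8.
Player 2 will play Y, holding Player 1 to 9/8. Shifting weight toward the row that does better against Y would raise this floor (the equalizing mix achieves 9/4 against both Y and X), so the proposed strategy is not optimal.

No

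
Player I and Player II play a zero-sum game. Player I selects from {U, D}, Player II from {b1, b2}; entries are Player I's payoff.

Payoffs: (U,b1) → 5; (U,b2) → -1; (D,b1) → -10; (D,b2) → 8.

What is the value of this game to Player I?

5/4

Row minima: U → -1, D → -10; maximin = -1.
Column maxima: b1 → 5, b2 → 8; minimax = 5.
-1 ≠ 5, so there is no saddle point; optimal play is mixed.
Let Player I play U with probability p. Expected payoff against b1: 5p + (-10)(1−p) = 15p − 10; against b2: (-1)p + 8(1−p) = −9p + 8.
Setting these equal: 15p − 10 = −9p + 8 ⇒ 24p = 18 ⇒ p = 3/4, and the value is (15)·(3/4) − 10 = 5/4.
For Player II: with q = P(b1), equating U's and D's payoffs gives 6q − 1 = −18q + 8 ⇒ q = 3/8.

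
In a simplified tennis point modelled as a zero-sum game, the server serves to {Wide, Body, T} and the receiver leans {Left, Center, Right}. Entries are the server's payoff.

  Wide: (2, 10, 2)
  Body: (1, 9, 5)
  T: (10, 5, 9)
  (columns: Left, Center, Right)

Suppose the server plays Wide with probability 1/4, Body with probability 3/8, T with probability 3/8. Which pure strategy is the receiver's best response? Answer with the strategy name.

If the receiver plays Left, the server's expected payoff is (1/4)·2 + (3/8)·1 + (3/8)·10 = 37/8.
If the receiver plays Center, the server's expected payoff is (1/4)·10 + (3/8)·9 + (3/8)·5 = 31/4.
If the receiver plays Right, the server's expected payoff is (1/4)·2 + (3/8)·5 + (3/8)·9 = 23/4.
The receiver minimizes the server's payoff; the smallest is 37/8, so the best response is Left.

Left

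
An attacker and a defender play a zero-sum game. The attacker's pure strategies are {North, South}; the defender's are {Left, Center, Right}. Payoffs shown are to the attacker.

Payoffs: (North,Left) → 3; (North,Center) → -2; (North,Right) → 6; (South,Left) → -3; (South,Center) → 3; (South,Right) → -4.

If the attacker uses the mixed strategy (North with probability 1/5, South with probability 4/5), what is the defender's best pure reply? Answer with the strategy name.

If the defender plays Left, the attacker's expected payoff is (1/5)·3 + (4/5)·(-3) = -9/5.
If the defender plays Center, the attacker's expected payoff is (1/5)·(-2) + (4/5)·3 = 2.
If the defender plays Right, the attacker's expected payoff is (1/5)·6 + (4/5)·(-4) = -2.
The defender minimizes the attacker's payoff; the smallest is -2, so the best response is Right.

Right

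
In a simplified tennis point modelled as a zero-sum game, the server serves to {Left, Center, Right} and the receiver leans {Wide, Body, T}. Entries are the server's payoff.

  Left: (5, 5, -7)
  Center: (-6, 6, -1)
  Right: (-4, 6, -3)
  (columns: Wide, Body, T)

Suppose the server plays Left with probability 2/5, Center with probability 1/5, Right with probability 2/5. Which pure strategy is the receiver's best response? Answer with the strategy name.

T

If the receiver plays Wide, the server's expected payoff is (2/5)·5 + (1/5)·(-6) + (2/5)·(-4) = -4/5.
If the receiver plays Body, the server's expected payoff is (2/5)·5 + (1/5)·6 + (2/5)·6 = 28/5.
If the receiver plays T, the server's expected payoff is (2/5)·(-7) + (1/5)·(-1) + (2/5)·(-3) = -21/5.
The receiver minimizes the server's payoff; the smallest is -21/5, so the best response is T.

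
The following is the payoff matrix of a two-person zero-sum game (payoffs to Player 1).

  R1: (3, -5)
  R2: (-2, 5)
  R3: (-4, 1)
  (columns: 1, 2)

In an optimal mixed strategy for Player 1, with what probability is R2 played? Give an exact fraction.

Row minima: R1 → -5, R2 → -2, R3 → -4; maximin = -2.
Column maxima: 1 → 3, 2 → 5; minimax = 3.
-2 ≠ 3, so there is no saddle point; optimal play is mixed.
R3 is strictly dominated by R2, so Player 1 never plays it.
On the remaining 2×2 (R1, R2 vs 1, 2):
Let Player 1 play R1 with probability p. Expected payoff against 1: 3p + (-2)(1−p) = 5p − 2; against 2: (-5)p + 5(1−p) = −10p + 5.
Setting these equal: 5p − 2 = −10p + 5 ⇒ 15p = 7 ⇒ p = 7/15, and the value is (5)·(7/15) − 2 = 1/3.
For Player 2: with q = P(1), equating R1's and R2's payoffs gives 8q − 5 = −7q + 5 ⇒ q = 2/3.

8/15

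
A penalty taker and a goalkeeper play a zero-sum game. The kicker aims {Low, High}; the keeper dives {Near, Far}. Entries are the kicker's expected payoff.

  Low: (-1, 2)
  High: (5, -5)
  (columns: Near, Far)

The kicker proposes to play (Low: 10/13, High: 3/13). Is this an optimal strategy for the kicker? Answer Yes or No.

Yes

Against Near this mix gives (10/13)·(-1) + (3/13)·5 = 5/13.
Against Far this mix gives (10/13)·2 + (3/13)·(-5) = 5/13.
All of the keeper's active replies (Near, Far) yield 5/13, and no column does worse for the kicker. The mix makes the keeper indifferent and guarantees 5/13, so it is optimal.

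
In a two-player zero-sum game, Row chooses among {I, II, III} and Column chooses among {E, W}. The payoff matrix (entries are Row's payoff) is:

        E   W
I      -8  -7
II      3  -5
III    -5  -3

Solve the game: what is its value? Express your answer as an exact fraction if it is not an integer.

-17/5

Row minima: I → -8, II → -5, III → -5; maximin = -5.
Column maxima: E → 3, W → -3; minimax = -3.
-5 ≠ -3, so there is no saddle point; optimal play is mixed.
I is strictly dominated by II, so Row never plays it.
On the remaining 2×2 (II, III vs E, W):
Let Row play II with probability p. Expected payoff against E: 3p + (-5)(1−p) = 8p − 5; against W: (-5)p + (-3)(1−p) = −2p − 3.
Setting these equal: 8p − 5 = −2p − 3 ⇒ 10p = 2 ⇒ p = 1/5, and the value is (8)·(1/5) − 5 = -17/5.
For Column: with q = P(E), equating II's and III's payoffs gives 8q − 5 = −2q − 3 ⇒ q = 1/5.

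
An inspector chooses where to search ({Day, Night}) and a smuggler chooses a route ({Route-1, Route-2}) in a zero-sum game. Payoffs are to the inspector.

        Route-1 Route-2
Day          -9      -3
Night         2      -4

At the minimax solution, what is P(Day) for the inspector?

Row minima: Day → -9, Night → -4; maximin = -4.
Column maxima: Route-1 → 2, Route-2 → -3; minimax = -3.
-4 ≠ -3, so there is no saddle point; optimal play is mixed.
Let the inspector play Day with probability p. Expected payoff against Route-1: (-9)p + 2(1−p) = −11p + 2; against Route-2: (-3)p + (-4)(1−p) = p − 4.
Setting these equal: −11p + 2 = p − 4 ⇒ −12p = -6 ⇒ p = 1/2, and the value is (-11)·(1/2) + 2 = -7/2.
For the smuggler: with q = P(Route-1), equating Day's and Night's payoffs gives −6q − 3 = 6q − 4 ⇒ q = 1/12.

1/2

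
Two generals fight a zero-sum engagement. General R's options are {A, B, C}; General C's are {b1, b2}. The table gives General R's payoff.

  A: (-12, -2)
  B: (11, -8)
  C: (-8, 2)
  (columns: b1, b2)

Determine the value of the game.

-42/29

Row minima: A → -12, B → -8, C → -8; maximin = -8.
Column maxima: b1 → 11, b2 → 2; minimax = 2.
-8 ≠ 2, so there is no saddle point; optimal play is mixed.
A is strictly dominated by C, so General R never plays it.
On the remaining 2×2 (B, C vs b1, b2):
Let General R play B with probability p. Expected payoff against b1: 11p + (-8)(1−p) = 19p − 8; against b2: (-8)p + 2(1−p) = −10p + 2.
Setting these equal: 19p − 8 = −10p + 2 ⇒ 29p = 10 ⇒ p = 10/29, and the value is (19)·(10/29) − 8 = -42/29.
For General C: with q = P(b1), equating B's and C's payoffs gives 19q − 8 = −10q + 2 ⇒ q = 10/29.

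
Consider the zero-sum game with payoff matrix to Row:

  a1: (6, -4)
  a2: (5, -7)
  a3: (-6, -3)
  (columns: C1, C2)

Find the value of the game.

Row minima: a1 → -4, a2 → -7, a3 → -6; maximin = -4.
Column maxima: C1 → 6, C2 → -3; minimax = -3.
-4 ≠ -3, so there is no saddle point; optimal play is mixed.
a2 is strictly dominated by a1, so Row never plays it.
On the remaining 2×2 (a1, a3 vs C1, C2):
Let Row play a1 with probability p. Expected payoff against C1: 6p + (-6)(1−p) = 12p − 6; against C2: (-4)p + (-3)(1−p) = −p − 3.
Setting these equal: 12p − 6 = −p − 3 ⇒ 13p = 3 ⇒ p = 3/13, and the value is (12)·(3/13) − 6 = -42/13.
For Column: with q = P(C1), equating a1's and a3's payoffs gives 10q − 4 = −3q − 3 ⇒ q = 1/13.

-42/13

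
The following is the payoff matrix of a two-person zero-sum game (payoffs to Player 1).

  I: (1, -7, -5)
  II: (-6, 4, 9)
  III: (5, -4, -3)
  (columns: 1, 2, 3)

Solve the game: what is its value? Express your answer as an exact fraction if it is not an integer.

-4/19

Row minima: I → -7, II → -6, III → -4; maximin = -4.
Column maxima: 1 → 5, 2 → 4, 3 → 9; minimax = 4.
-4 ≠ 4, so there is no saddle point; optimal play is mixed.
I is strictly dominated by III, so Player 1 never plays it.
3 is strictly dominated by 2 (it gives Player 1 strictly more in every row), so Player 2 never plays it.
On the remaining 2×2 (II, III vs 1, 2):
Let Player 1 play II with probability p. Expected payoff against 1: (-6)p + 5(1−p) = −11p + 5; against 2: 4p + (-4)(1−p) = 8p − 4.
Setting these equal: −11p + 5 = 8p − 4 ⇒ −19p = -9 ⇒ p = 9/19, and the value is (-11)·(9/19) + 5 = -4/19.
For Player 2: with q = P(1), equating II's and III's payoffs gives −10q + 4 = 9q − 4 ⇒ q = 8/19.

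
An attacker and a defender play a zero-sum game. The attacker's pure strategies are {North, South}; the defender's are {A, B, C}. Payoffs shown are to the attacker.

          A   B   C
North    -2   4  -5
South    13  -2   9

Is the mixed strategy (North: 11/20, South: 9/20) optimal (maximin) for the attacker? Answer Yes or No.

Yes

Against A this mix gives (11/20)·(-2) + (9/20)·13 = 19/4.
Against B this mix gives (11/20)·4 + (9/20)·(-2) = 13/10.
Against C this mix gives (11/20)·(-5) + (9/20)·9 = 13/10.
All of the defender's active replies (B, C) yield 13/10, and no column does worse for the attacker. The mix makes the defender indifferent and guarantees 13/10, so it is optimal.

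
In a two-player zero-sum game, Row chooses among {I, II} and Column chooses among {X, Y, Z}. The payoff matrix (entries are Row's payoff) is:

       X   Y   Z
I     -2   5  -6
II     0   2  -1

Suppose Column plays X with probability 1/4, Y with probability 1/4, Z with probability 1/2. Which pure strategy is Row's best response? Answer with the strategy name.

Expected payoff of I: (1/4)·(-2) + (1/4)·5 + (1/2)·(-6) = -9/4.
Expected payoff of II: (1/4)·0 + (1/4)·2 + (1/2)·(-1) = 0.
The largest is 0, so Row's best response is II.

II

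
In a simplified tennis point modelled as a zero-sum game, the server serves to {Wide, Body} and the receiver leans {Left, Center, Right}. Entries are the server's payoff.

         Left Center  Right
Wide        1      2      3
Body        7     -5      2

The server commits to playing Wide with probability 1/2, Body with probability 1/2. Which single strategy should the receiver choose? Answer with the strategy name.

Center

If the receiver plays Left, the server's expected payoff is (1/2)·1 + (1/2)·7 = 4.
If the receiver plays Center, the server's expected payoff is (1/2)·2 + (1/2)·(-5) = -3/2.
If the receiver plays Right, the server's expected payoff is (1/2)·3 + (1/2)·2 = 5/2.
The receiver minimizes the server's payoff; the smallest is -3/2, so the best response is Center.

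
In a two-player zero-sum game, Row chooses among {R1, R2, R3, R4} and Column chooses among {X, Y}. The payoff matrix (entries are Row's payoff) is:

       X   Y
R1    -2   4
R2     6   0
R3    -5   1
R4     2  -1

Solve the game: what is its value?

2

Row minima: R1 → -2, R2 → 0, R3 → -5, R4 → -1; maximin = 0.
Column maxima: X → 6, Y → 4; minimax = 4.
0 ≠ 4, so there is no saddle point; optimal play is mixed.
R3 is strictly dominated by R1, so Row never plays it.
R4 is strictly dominated by R2, so Row never plays it.
On the remaining 2×2 (R1, R2 vs X, Y):
Let Row play R1 with probability p. Expected payoff against X: (-2)p + 6(1−p) = −8p + 6; against Y: 4p + 0(1−p) = 4p.
Setting these equal: −8p + 6 = 4p ⇒ −12p = -6 ⇒ p = 1/2, and the value is (-8)·(1/2) + 6 = 2.
For Column: with q = P(X), equating R1's and R2's payoffs gives −6q + 4 = 6q ⇒ q = 1/3.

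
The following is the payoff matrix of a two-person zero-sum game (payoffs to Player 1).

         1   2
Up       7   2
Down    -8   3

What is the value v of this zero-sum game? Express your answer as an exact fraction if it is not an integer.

Row minima: Up → 2, Down → -8; maximin = 2.
Column maxima: 1 → 7, 2 → 3; minimax = 3.
2 ≠ 3, so there is no saddle point; optimal play is mixed.
Let Player 1 play Up with probability p. Expected payoff against 1: 7p + (-8)(1−p) = 15p − 8; against 2: 2p + 3(1−p) = −p + 3.
Setting these equal: 15p − 8 = −p + 3 ⇒ 16p = 11 ⇒ p = 11/16, and the value is (15)·(11/16) − 8 = 37/16.
For Player 2: with q = P(1), equating Up's and Down's payoffs gives 5q + 2 = −11q + 3 ⇒ q = 1/16.

37/16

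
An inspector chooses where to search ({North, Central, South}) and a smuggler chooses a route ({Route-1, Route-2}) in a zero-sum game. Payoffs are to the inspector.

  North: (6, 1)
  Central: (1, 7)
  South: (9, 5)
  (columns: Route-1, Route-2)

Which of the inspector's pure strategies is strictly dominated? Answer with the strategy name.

North

South gives a strictly higher payoff than North against every column: 9 > 6, 5 > 1.
So North is strictly dominated and the inspector never plays it.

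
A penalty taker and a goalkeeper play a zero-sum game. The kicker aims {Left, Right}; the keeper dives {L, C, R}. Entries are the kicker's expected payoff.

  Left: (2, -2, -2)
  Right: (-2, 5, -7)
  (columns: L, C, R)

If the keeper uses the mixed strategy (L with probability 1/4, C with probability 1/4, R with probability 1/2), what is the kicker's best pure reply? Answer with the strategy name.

Left

Expected payoff of Left: (1/4)·2 + (1/4)·(-2) + (1/2)·(-2) = -1.
Expected payoff of Right: (1/4)·(-2) + (1/4)·5 + (1/2)·(-7) = -11/4.
The largest is -1, so the kicker's best response is Left.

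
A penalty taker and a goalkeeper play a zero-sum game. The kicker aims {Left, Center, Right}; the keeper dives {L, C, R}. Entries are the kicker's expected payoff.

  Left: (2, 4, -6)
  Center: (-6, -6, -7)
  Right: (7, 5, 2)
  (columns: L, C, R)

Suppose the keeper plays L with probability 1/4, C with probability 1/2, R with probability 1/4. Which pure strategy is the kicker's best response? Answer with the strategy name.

Right

Expected payoff of Left: (1/4)·2 + (1/2)·4 + (1/4)·(-6) = 1.
Expected payoff of Center: (1/4)·(-6) + (1/2)·(-6) + (1/4)·(-7) = -25/4.
Expected payoff of Right: (1/4)·7 + (1/2)·5 + (1/4)·2 = 19/4.
The largest is 19/4, so the kicker's best response is Right.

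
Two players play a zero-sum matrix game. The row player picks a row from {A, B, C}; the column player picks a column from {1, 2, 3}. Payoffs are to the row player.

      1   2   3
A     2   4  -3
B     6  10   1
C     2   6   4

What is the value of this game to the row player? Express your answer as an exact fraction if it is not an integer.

22/7

Row minima: A → -3, B → 1, C → 2; maximin = 2.
Column maxima: 1 → 6, 2 → 10, 3 → 4; minimax = 4.
2 ≠ 4, so there is no saddle point; optimal play is mixed.
A is strictly dominated by B, so the row player never plays it.
2 is strictly dominated by 1 (it gives the row player strictly more in every row), so the column player never plays it.
On the remaining 2×2 (B, C vs 1, 3):
Let the row player play B with probability p. Expected payoff against 1: 6p + 2(1−p) = 4p + 2; against 3: 1p + 4(1−p) = −3p + 4.
Setting these equal: 4p + 2 = −3p + 4 ⇒ 7p = 2 ⇒ p = 2/7, and the value is (4)·(2/7) + 2 = 22/7.
For the column player: with q = P(1), equating B's and C's payoffs gives 5q + 1 = −2q + 4 ⇒ q = 3/7.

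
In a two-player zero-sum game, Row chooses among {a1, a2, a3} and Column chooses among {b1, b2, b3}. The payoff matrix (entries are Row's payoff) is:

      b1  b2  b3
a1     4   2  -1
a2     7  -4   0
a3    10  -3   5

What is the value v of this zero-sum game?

7/11

Row minima: a1 → -1, a2 → -4, a3 → -3; maximin = -1.
Column maxima: b1 → 10, b2 → 2, b3 → 5; minimax = 2.
-1 ≠ 2, so there is no saddle point; optimal play is mixed.
a2 is strictly dominated by a3, so Row never plays it.
b1 is strictly dominated by b2 (it gives Row strictly more in every row), so Column never plays it.
On the remaining 2×2 (a1, a3 vs b2, b3):
Let Row play a1 with probability p. Expected payoff against b2: 2p + (-3)(1−p) = 5p − 3; against b3: (-1)p + 5(1−p) = −6p + 5.
Setting these equal: 5p − 3 = −6p + 5 ⇒ 11p = 8 ⇒ p = 8/11, and the value is (5)·(8/11) − 3 = 7/11.
For Column: with q = P(b2), equating a1's and a3's payoffs gives 3q − 1 = −8q + 5 ⇒ q = 6/11.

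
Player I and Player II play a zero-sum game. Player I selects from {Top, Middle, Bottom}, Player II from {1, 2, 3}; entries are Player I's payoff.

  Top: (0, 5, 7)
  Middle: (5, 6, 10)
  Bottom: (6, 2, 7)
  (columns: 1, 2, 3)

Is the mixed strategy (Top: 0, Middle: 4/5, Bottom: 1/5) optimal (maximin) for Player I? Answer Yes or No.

Against 1 this mix gives (4/5)·5 + (1/5)·6 = 26/5.
Against 2 this mix gives (4/5)·6 + (1/5)·2 = 26/5.
Against 3 this mix gives (4/5)·10 + (1/5)·7 = 47/5.
All of Player II's active replies (1, 2) yield 26/5, and no column does worse for Player I. The mix makes Player II indifferent and guarantees 26/5, so it is optimal.

Yes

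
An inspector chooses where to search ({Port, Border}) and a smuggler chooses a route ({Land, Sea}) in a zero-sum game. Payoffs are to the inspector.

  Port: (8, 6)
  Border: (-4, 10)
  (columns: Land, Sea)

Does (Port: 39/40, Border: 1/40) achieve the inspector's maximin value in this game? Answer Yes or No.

Against Land this mix gives (39/40)·8 + (1/40)·(-4) = 77/10.
Against Sea this mix gives (39/40)·6 + (1/40)·10 = 61/10.
The smuggler will play Sea, holding the inspector to 61/10. Shifting weight toward the row that does better against Sea would raise this floor (the equalizing mix achieves 13/2 against both Sea and Land), so the proposed strategy is not optimal.

No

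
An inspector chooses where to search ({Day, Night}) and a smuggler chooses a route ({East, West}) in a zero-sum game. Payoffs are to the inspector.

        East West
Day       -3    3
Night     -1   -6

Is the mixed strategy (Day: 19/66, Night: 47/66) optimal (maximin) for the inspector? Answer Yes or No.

No

Against East this mix gives (19/66)·(-3) + (47/66)·(-1) = -52/33.
Against West this mix gives (19/66)·3 + (47/66)·(-6) = -75/22.
The smuggler will play West, holding the inspector to -75/22. Shifting weight toward the row that does better against West would raise this floor (the equalizing mix achieves -21/11 against both West and East), so the proposed strategy is not optimal.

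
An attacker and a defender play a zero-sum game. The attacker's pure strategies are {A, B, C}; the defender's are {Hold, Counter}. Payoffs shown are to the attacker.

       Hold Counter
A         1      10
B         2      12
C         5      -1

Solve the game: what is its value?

31/8

Row minima: A → 1, B → 2, C → -1; maximin = 2.
Column maxima: Hold → 5, Counter → 12; minimax = 5.
2 ≠ 5, so there is no saddle point; optimal play is mixed.
A is strictly dominated by B, so the attacker never plays it.
On the remaining 2×2 (B, C vs Hold, Counter):
Let the attacker play B with probability p. Expected payoff against Hold: 2p + 5(1−p) = −3p + 5; against Counter: 12p + (-1)(1−p) = 13p − 1.
Setting these equal: −3p + 5 = 13p − 1 ⇒ −16p = -6 ⇒ p = 3/8, and the value is (-3)·(3/8) + 5 = 31/8.
For the defender: with q = P(Hold), equating B's and C's payoffs gives −10q + 12 = 6q − 1 ⇒ q = 13/16.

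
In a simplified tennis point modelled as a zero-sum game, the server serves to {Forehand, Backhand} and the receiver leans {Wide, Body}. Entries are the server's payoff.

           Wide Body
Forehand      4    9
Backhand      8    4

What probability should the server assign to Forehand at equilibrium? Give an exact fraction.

Row minima: Forehand → 4, Backhand → 4; maximin = 4.
Column maxima: Wide → 8, Body → 9; minimax = 8.
4 ≠ 8, so there is no saddle point; optimal play is mixed.
Let the server play Forehand with probability p. Expected payoff against Wide: 4p + 8(1−p) = −4p + 8; against Body: 9p + 4(1−p) = 5p + 4.
Setting these equal: −4p + 8 = 5p + 4 ⇒ −9p = -4 ⇒ p = 4/9, and the value is (-4)·(4/9) + 8 = 56/9.
For the receiver: with q = P(Wide), equating Forehand's and Backhand's payoffs gives −5q + 9 = 4q + 4 ⇒ q = 5/9.

4/9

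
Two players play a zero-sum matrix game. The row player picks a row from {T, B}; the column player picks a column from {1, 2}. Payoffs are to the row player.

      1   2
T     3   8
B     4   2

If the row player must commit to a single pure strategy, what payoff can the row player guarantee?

3

Row minima: T → 3, B → 2.
The best of these is 3.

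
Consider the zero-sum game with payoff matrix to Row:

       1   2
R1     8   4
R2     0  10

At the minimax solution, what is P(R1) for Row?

5/7

Row minima: R1 → 4, R2 → 0; maximin = 4.
Column maxima: 1 → 8, 2 → 10; minimax = 8.
4 ≠ 8, so there is no saddle point; optimal play is mixed.
Let Row play R1 with probability p. Expected payoff against 1: 8p + 0(1−p) = 8p; against 2: 4p + 10(1−p) = −6p + 10.
Setting these equal: 8p = −6p + 10 ⇒ 14p = 10 ⇒ p = 5/7, and the value is (8)·(5/7) = 40/7.
For Column: with q = P(1), equating R1's and R2's payoffs gives 4q + 4 = −10q + 10 ⇒ q = 3/7.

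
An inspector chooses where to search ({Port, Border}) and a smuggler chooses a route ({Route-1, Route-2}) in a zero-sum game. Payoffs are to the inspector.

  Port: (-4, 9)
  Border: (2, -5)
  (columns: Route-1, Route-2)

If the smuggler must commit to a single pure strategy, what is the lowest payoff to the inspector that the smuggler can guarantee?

Column maxima: Route-1 → 2, Route-2 → 9.
The smallest of these is 2.

2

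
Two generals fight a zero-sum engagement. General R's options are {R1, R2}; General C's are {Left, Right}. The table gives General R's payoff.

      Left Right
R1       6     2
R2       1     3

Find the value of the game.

8/3

Row minima: R1 → 2, R2 → 1; maximin = 2.
Column maxima: Left → 6, Right → 3; minimax = 3.
2 ≠ 3, so there is no saddle point; optimal play is mixed.
Let General R play R1 with probability p. Expected payoff against Left: 6p + 1(1−p) = 5p + 1; against Right: 2p + 3(1−p) = −p + 3.
Setting these equal: 5p + 1 = −p + 3 ⇒ 6p = 2 ⇒ p = 1/3, and the value is (5)·(1/3) + 1 = 8/3.
For General C: with q = P(Left), equating R1's and R2's payoffs gives 4q + 2 = −2q + 3 ⇒ q = 1/6.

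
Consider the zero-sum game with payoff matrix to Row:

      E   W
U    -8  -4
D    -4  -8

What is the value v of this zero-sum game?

Row minima: U → -8, D → -8; maximin = -8.
Column maxima: E → -4, W → -4; minimax = -4.
-8 ≠ -4, so there is no saddle point; optimal play is mixed.
Let Row play U with probability p. Expected payoff against E: (-8)p + (-4)(1−p) = −4p − 4; against W: (-4)p + (-8)(1−p) = 4p − 8.
Setting these equal: −4p − 4 = 4p − 8 ⇒ −8p = -4 ⇒ p = 1/2, and the value is (-4)·(1/2) − 4 = -6.
For Column: with q = P(E), equating U's and D's payoffs gives −4q − 4 = 4q − 8 ⇒ q = 1/2.

-6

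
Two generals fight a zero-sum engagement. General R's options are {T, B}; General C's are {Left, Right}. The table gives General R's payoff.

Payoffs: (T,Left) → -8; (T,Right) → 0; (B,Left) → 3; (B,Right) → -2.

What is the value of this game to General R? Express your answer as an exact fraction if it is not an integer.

Row minima: T → -8, B → -2; maximin = -2.
Column maxima: Left → 3, Right → 0; minimax = 0.
-2 ≠ 0, so there is no saddle point; optimal play is mixed.
Let General R play T with probability p. Expected payoff against Left: (-8)p + 3(1−p) = −11p + 3; against Right: 0p + (-2)(1−p) = 2p − 2.
Setting these equal: −11p + 3 = 2p − 2 ⇒ −13p = -5 ⇒ p = 5/13, and the value is (-11)·(5/13) + 3 = -16/13.
For General C: with q = P(Left), equating T's and B's payoffs gives −8q = 5q − 2 ⇒ q = 2/13.

-16/13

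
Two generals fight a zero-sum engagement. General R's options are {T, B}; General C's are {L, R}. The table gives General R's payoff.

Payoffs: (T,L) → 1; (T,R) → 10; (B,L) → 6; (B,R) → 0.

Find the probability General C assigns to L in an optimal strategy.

Row minima: T → 1, B → 0; maximin = 1.
Column maxima: L → 6, R → 10; minimax = 6.
1 ≠ 6, so there is no saddle point; optimal play is mixed.
Let General R play T with probability p. Expected payoff against L: 1p + 6(1−p) = −5p + 6; against R: 10p + 0(1−p) = 10p.
Setting these equal: −5p + 6 = 10p ⇒ −15p = -6 ⇒ p = 2/5, and the value is (-5)·(2/5) + 6 = 4.
For General C: with q = P(L), equating T's and B's payoffs gives −9q + 10 = 6q ⇒ q = 2/3.

2/3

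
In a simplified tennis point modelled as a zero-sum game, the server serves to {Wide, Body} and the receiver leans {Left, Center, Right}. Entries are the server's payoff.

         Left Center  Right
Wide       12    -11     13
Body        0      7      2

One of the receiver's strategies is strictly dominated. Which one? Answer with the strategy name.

Right

Left holds the server's payoff strictly below Right in every row: 12 < 13, 0 < 2.
So Right is strictly dominated for the receiver.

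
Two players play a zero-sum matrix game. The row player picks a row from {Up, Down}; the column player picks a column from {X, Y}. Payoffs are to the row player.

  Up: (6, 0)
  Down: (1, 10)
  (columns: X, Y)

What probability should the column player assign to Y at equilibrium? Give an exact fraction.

1/3

Row minima: Up → 0, Down → 1; maximin = 1.
Column maxima: X → 6, Y → 10; minimax = 6.
1 ≠ 6, so there is no saddle point; optimal play is mixed.
Let the row player play Up with probability p. Expected payoff against X: 6p + 1(1−p) = 5p + 1; against Y: 0p + 10(1−p) = −10p + 10.
Setting these equal: 5p + 1 = −10p + 10 ⇒ 15p = 9 ⇒ p = 3/5, and the value is (5)·(3/5) + 1 = 4.
For the column player: with q = P(X), equating Up's and Down's payoffs gives 6q = −9q + 10 ⇒ q = 2/3.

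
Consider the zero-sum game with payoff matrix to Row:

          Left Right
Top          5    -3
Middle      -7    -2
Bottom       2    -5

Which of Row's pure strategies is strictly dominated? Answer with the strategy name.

Top gives a strictly higher payoff than Bottom against every column: 5 > 2, -3 > -5.
So Bottom is strictly dominated and Row never plays it.

Bottom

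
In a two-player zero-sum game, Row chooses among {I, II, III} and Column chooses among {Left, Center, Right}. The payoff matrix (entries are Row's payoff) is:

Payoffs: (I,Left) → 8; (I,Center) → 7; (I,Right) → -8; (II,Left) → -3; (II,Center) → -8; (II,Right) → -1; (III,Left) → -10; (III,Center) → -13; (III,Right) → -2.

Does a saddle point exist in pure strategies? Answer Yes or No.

Row minima: I → -8, II → -8, III → -13; maximin = -8.
Column maxima: Left → 8, Center → 7, Right → -1; minimax = -1.
-8 ≠ -1, so no pure-strategy equilibrium exists.

No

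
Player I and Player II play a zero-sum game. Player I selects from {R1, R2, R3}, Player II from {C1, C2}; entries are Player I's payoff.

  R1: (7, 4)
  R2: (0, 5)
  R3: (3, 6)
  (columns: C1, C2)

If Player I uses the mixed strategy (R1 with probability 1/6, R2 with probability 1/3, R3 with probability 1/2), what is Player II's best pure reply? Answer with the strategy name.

If Player II plays C1, Player I's expected payoff is (1/6)·7 + (1/3)·0 + (1/2)·3 = 8/3.
If Player II plays C2, Player I's expected payoff is (1/6)·4 + (1/3)·5 + (1/2)·6 = 16/3.
Player II minimizes Player I's payoff; the smallest is 8/3, so the best response is C1.

C1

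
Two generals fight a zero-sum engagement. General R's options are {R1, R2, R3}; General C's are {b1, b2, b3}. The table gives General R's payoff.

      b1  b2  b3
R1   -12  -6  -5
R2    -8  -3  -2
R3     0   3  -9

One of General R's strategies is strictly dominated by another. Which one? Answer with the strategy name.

R2 gives a strictly higher payoff than R1 against every column: -8 > -12, -3 > -6, -2 > -5.
So R1 is strictly dominated and General R never plays it.

R1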